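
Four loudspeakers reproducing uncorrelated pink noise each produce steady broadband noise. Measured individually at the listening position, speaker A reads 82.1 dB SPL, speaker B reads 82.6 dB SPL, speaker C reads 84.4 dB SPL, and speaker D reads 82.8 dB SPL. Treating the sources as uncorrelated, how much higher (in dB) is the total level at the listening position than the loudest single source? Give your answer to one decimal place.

4.7 dB

Incoherent sources sum as intensities:
L_total = 10·log₁₀(10^(82.1/10) + 10^(82.6/10) + 10^(84.4/10) + 10^(82.8/10)) = 89.09 dB SPL.
Excess over the loudest (84.4 dB): 89.09 − 84.4 = 4.7 dB.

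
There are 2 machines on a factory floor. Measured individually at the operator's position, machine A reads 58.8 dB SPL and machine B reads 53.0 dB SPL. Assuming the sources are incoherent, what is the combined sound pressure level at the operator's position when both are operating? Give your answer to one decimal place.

59.8 dB SPL

Add the sources as powers (linear), then convert back to dB:
L_total = 10·log₁₀(10^(58.8/10) + 10^(53.0/10)) = 10·log₁₀(958100) = 59.8 dB SPL.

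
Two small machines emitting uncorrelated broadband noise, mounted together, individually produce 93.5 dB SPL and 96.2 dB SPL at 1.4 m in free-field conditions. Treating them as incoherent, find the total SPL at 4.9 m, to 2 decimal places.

Combined at 1.4 m: 10·log₁₀(10^(93.5/10)+10^(96.2/10)) = 98.067 dB SPL.
Then apply −20·log₁₀(4.9/1.4) = -10.881 dB → 87.19 dB SPL.

87.19 dB SPL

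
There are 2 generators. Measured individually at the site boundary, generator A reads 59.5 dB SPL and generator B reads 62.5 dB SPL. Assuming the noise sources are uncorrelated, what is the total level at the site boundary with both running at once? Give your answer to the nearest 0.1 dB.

64.3 dB SPL

Uncorrelated sources add in intensity (power), not in dB.
L_total = 10·log₁₀(10^(59.5/10) + 10^(62.5/10)) = 10·log₁₀(2670000) = 64.3 dB SPL.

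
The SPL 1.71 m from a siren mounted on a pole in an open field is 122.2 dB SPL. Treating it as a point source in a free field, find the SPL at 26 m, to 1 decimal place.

98.6 dB SPL

For a point source in a free field, ΔL = −20·log₁₀(d₂/d₁).
ΔL = −20·log₁₀(26/1.71) = -23.64 dB, so L₂ = 122.2 + (-23.64) = 98.6 dB SPL.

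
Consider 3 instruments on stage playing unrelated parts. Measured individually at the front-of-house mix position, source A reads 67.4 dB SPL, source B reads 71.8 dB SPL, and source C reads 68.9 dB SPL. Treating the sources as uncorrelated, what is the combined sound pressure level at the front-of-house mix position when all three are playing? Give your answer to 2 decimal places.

Uncorrelated sources add in intensity (power), not in dB.
L_total = 10·log₁₀(10^(67.4/10) + 10^(71.8/10) + 10^(68.9/10)) = 10·log₁₀(28390000) = 74.53 dB SPL.

74.53 dB SPL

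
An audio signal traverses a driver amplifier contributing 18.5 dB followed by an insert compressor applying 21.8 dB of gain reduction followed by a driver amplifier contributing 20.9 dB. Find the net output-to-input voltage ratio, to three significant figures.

7.59

Net gain = 18.5 + (−21.8) + 20.9 = 17.6 dB.
Voltage ratio = 10^(17.6/20) = 7.59.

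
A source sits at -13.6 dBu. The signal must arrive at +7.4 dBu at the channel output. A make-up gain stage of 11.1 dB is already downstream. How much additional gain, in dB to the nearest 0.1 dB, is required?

9.9 dB

The required make-up gain is the shortfall in the dB sum.
G = +7.4 − (-13.6) − 11.1 = 9.9 dB.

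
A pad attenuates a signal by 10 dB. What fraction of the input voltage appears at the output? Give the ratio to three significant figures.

Voltage ratio = 10^(dB/20).
10^(-10/20) = 10^(-0.5000) = 0.316.

0.316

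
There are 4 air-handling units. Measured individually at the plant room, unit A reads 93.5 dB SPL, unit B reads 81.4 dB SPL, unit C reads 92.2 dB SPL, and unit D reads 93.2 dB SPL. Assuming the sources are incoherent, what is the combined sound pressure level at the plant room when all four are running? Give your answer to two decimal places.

97.87 dB SPL

Incoherent sources sum as intensities:
L_total = 10·log₁₀(10^(93.5/10) + 10^(81.4/10) + 10^(92.2/10) + 10^(93.2/10)) = 10·log₁₀(6126000000) = 97.87 dB SPL.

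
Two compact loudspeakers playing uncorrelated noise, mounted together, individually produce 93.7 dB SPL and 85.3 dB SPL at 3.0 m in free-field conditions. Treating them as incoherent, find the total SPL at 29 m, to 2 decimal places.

Combined at 3.0 m: 10·log₁₀(10^(93.7/10)+10^(85.3/10)) = 94.286 dB SPL.
Then apply −20·log₁₀(29/3.0) = -19.706 dB → 74.58 dB SPL.

74.58 dB SPL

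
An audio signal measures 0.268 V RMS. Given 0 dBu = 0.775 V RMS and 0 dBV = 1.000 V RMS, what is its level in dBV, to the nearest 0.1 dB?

dBV = 20·log₁₀(V / 1.000 V).
20·log₁₀(0.268/1.000) = -11.4 dBV.

-11.4 dBV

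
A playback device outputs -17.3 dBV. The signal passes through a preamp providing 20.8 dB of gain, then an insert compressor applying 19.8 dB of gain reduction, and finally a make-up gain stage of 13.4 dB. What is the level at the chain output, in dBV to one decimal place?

-2.9 dBV

In dB, series stages simply add:
-17.3 + 20.8 − 19.8 + 13.4 = -2.9 dBV.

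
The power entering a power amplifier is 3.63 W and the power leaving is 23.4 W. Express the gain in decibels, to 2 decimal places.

8.09 dB

For a power ratio, dB = 10·log₁₀(P₂/P₁).
10·log₁₀(23.4/3.63) = 10·log₁₀(6.446) = 8.09 dB.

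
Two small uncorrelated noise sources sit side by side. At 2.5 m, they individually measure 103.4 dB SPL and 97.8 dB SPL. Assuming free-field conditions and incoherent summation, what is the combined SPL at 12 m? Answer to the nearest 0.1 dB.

Combined at 2.5 m: 10·log₁₀(10^(103.4/10)+10^(97.8/10)) = 104.46 dB SPL.
Then apply −20·log₁₀(12/2.5) = -13.62 dB → 90.8 dB SPL.

90.8 dB SPL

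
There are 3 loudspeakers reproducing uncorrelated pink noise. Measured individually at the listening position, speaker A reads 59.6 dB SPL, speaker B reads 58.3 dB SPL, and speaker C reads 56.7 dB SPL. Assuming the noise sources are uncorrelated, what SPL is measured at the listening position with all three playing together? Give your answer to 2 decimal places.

63.13 dB SPL

Incoherent sources sum as intensities:
L_total = 10·log₁₀(10^(59.6/10) + 10^(58.3/10) + 10^(56.7/10)) = 10·log₁₀(2056000) = 63.13 dB SPL.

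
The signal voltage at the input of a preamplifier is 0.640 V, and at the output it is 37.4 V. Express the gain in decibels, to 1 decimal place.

Voltage ratio → dB uses the 20·log₁₀ form:
20·log₁₀(37.4/0.640) = 20·log₁₀(58.44) = 35.3 dB.

35.3 dB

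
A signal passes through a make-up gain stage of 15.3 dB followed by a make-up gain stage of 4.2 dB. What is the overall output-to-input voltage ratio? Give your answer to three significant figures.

Net gain = 15.3 + 4.2 = 19.5 dB.
Voltage ratio = 10^(19.5/20) = 9.44.

9.44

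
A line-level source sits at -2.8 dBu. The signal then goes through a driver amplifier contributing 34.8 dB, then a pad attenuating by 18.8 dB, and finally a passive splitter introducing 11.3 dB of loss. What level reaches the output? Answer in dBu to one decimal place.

+1.9 dBu

In dB, series stages simply add:
-2.8 + 34.8 − 18.8 − 11.3 = +1.9 dBu.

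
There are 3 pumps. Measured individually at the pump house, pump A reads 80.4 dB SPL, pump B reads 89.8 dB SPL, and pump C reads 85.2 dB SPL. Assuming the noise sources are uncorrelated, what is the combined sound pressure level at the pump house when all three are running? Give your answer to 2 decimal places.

Add the sources as powers (linear), then convert back to dB:
L_total = 10·log₁₀(10^(80.4/10) + 10^(89.8/10) + 10^(85.2/10)) = 10·log₁₀(1396000000) = 91.45 dB SPL.

91.45 dB SPL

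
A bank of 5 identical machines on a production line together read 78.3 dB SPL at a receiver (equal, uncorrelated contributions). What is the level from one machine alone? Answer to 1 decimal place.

5 equal incoherent sources add 10·log₁₀(5) = 6.99 dB over one source.
L_one = 78.3 − 6.99 = 71.3 dB SPL.

71.3 dB SPL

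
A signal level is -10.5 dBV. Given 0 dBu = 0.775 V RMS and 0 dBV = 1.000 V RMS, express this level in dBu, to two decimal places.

-8.29 dBu

The offset between the scales is 20·log₁₀(0.775/1.000) = −2.214 dB.
So dBu = -10.5 + 2.214 = -8.29 dBu.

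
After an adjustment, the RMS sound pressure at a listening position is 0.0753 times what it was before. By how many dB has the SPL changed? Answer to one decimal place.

-22.5 dB

SPL change from a pressure ratio uses the 20·log₁₀ form:
20·log₁₀(0.0753) = -22.5 dB.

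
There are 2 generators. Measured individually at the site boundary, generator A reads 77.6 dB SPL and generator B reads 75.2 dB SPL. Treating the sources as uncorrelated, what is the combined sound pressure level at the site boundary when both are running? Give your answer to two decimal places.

Incoherent sources sum as intensities:
L_total = 10·log₁₀(10^(77.6/10) + 10^(75.2/10)) = 10·log₁₀(90660000) = 79.57 dB SPL.

79.57 dB SPL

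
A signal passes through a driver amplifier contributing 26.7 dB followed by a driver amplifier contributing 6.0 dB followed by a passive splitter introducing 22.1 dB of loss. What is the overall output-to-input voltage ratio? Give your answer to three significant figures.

Net gain = 26.7 + 6.0 + (−22.1) = 10.6 dB.
Voltage ratio = 10^(10.6/20) = 3.39.

3.39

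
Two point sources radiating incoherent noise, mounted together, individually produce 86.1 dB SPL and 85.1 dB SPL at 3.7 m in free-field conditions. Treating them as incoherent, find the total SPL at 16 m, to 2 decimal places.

Combined at 3.7 m: 10·log₁₀(10^(86.1/10)+10^(85.1/10)) = 88.639 dB SPL.
Then apply −20·log₁₀(16/3.7) = -12.718 dB → 75.92 dB SPL.

75.92 dB SPL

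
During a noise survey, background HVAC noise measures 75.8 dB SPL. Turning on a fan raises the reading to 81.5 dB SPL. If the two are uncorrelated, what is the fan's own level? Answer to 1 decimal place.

80.1 dB SPL

Subtract intensities: L_src = 10·log₁₀(10^(L_total/10) − 10^(L_bg/10)).
L_src = 10·log₁₀(10^(81.5/10) − 10^(75.8/10)) = 10·log₁₀(103200000) = 80.1 dB SPL.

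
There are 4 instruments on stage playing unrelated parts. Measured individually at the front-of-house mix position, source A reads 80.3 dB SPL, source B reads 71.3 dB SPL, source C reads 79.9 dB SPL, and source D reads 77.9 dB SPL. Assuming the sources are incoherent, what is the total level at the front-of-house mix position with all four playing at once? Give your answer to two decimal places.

84.47 dB SPL

Uncorrelated sources add in intensity (power), not in dB.
L_total = 10·log₁₀(10^(80.3/10) + 10^(71.3/10) + 10^(79.9/10) + 10^(77.9/10)) = 10·log₁₀(280000000) = 84.47 dB SPL.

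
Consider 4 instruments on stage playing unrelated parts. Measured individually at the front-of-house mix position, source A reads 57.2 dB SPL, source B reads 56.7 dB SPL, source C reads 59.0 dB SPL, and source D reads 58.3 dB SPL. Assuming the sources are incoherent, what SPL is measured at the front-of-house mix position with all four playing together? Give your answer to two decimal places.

63.91 dB SPL

Uncorrelated sources add in intensity (power), not in dB.
L_total = 10·log₁₀(10^(57.2/10) + 10^(56.7/10) + 10^(59.0/10) + 10^(58.3/10)) = 10·log₁₀(2463000) = 63.91 dB SPL.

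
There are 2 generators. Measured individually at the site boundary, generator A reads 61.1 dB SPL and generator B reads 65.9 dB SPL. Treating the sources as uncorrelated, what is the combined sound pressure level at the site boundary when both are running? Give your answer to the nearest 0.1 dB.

67.1 dB SPL

Uncorrelated sources add in intensity (power), not in dB.
L_total = 10·log₁₀(10^(61.1/10) + 10^(65.9/10)) = 10·log₁₀(5179000) = 67.1 dB SPL.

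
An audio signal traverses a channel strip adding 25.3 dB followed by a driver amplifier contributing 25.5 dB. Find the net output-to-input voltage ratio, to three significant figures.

Net gain = 25.3 + 25.5 = 50.8 dB.
Voltage ratio = 10^(50.8/20) = 347.

347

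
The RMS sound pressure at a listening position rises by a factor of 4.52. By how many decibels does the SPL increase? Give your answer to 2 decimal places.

Sound pressure is an amplitude quantity: ΔL = 20·log₁₀(p₂/p₁).
20·log₁₀(4.52) = 13.10 dB.

13.10 dB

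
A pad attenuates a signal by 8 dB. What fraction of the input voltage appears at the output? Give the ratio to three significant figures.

Voltage ratio = 10^(dB/20).
10^(-8/20) = 10^(-0.4000) = 0.398.

0.398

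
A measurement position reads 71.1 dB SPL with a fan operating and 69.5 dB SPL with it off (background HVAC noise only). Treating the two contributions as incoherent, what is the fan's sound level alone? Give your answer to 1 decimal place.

Remove the background by subtracting linear intensities:
L_src = 10·log₁₀(10^(71.1/10) − 10^(69.5/10)) = 10·log₁₀(3970000) = 66.0 dB SPL.

66.0 dB SPL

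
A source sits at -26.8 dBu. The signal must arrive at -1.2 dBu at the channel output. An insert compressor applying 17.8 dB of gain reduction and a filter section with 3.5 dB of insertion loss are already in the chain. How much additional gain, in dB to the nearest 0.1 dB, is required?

The required make-up gain is the shortfall in the dB sum.
G = -1.2 − (-26.8) + 17.8 + 3.5 = 46.9 dB.

46.9 dB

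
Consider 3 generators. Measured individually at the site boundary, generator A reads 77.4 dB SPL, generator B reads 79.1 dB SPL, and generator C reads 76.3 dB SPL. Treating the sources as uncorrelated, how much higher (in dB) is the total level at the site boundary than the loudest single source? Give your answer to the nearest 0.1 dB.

3.4 dB

Uncorrelated sources add in intensity (power), not in dB.
L_total = 10·log₁₀(10^(77.4/10) + 10^(79.1/10) + 10^(76.3/10)) = 82.53 dB SPL.
Excess over the loudest (79.1 dB): 82.53 − 79.1 = 3.4 dB.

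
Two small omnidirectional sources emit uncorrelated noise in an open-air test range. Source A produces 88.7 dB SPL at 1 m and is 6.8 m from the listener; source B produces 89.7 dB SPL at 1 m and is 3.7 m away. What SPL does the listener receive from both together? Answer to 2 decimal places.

79.25 dB SPL

At the listener: L_A = 88.7 − 20·log₁₀(6.8) = 72.050 dB; L_B = 89.7 − 20·log₁₀(3.7) = 78.336 dB.
Combined: 10·log₁₀(10^(72.050/10)+10^(78.336/10)) = 79.25 dB SPL.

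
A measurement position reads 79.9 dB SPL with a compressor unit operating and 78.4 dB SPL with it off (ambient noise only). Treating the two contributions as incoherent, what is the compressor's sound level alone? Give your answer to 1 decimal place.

74.6 dB SPL

Remove the background by subtracting linear intensities:
L_src = 10·log₁₀(10^(79.9/10) − 10^(78.4/10)) = 10·log₁₀(28540000) = 74.6 dB SPL.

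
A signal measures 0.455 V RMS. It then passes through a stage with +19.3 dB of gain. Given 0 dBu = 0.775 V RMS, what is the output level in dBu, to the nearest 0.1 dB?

Input level: 20·log₁₀(0.455/0.775) = -4.63 dBu.
Output: -4.63 + 19.3 = +14.7 dBu.

+14.7 dBu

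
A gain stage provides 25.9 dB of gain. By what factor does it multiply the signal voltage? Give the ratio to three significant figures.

Voltage ratio = 10^(dB/20).
10^(25.9/20) = 10^(1.295) = 19.7.

19.7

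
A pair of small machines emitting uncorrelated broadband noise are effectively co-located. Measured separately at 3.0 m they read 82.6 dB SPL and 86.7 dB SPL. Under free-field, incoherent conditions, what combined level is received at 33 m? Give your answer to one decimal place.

67.3 dB SPL

Combined at 3.0 m: 10·log₁₀(10^(82.6/10)+10^(86.7/10)) = 88.13 dB SPL.
Then apply −20·log₁₀(33/3.0) = -20.83 dB → 67.3 dB SPL.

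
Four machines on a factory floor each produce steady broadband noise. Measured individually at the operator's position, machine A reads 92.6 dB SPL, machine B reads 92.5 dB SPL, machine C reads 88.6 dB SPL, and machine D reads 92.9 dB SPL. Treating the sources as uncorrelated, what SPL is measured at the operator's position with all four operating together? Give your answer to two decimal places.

Add the sources as powers (linear), then convert back to dB:
L_total = 10·log₁₀(10^(92.6/10) + 10^(92.5/10) + 10^(88.6/10) + 10^(92.9/10)) = 10·log₁₀(6272000000) = 97.97 dB SPL.

97.97 dB SPL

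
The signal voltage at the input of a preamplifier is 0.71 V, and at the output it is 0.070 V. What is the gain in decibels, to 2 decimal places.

Voltage ratio → dB uses the 20·log₁₀ form:
20·log₁₀(0.070/0.71) = 20·log₁₀(0.09859) = -20.12 dB.

-20.12 dB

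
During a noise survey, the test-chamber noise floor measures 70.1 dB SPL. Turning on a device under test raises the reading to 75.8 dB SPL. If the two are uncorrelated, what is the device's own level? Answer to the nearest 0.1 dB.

Background correction is a power subtraction:
L_src = 10·log₁₀(10^(75.8/10) − 10^(70.1/10)) = 10·log₁₀(27790000) = 74.4 dB SPL.

74.4 dB SPL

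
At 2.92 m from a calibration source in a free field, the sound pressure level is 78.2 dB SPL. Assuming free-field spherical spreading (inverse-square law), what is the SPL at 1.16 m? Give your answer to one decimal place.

86.2 dB SPL

For a point source in a free field, ΔL = −20·log₁₀(d₂/d₁).
ΔL = −20·log₁₀(1.16/2.92) = 8.02 dB, so L₂ = 78.2 + (8.02) = 86.2 dB SPL.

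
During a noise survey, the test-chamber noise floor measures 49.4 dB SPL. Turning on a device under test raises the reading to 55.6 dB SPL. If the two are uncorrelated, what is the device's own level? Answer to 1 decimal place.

Background correction is a power subtraction:
L_src = 10·log₁₀(10^(55.6/10) − 10^(49.4/10)) = 10·log₁₀(276000) = 54.4 dB SPL.

54.4 dB SPL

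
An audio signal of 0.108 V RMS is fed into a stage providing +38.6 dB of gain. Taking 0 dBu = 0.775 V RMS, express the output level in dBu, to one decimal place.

Input level: 20·log₁₀(0.108/0.775) = -17.12 dBu.
Output: -17.12 + 38.6 = +21.5 dBu.

+21.5 dBu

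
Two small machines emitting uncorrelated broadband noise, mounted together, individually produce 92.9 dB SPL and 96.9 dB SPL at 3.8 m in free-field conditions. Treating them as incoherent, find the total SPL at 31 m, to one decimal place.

Combined at 3.8 m: 10·log₁₀(10^(92.9/10)+10^(96.9/10)) = 98.36 dB SPL.
Then apply −20·log₁₀(31/3.8) = -18.23 dB → 80.1 dB SPL.

80.1 dB SPL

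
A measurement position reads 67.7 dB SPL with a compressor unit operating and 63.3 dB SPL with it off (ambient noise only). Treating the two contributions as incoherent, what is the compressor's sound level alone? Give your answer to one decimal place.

Remove the background by subtracting linear intensities:
L_src = 10·log₁₀(10^(67.7/10) − 10^(63.3/10)) = 10·log₁₀(3750000) = 65.7 dB SPL.

65.7 dB SPL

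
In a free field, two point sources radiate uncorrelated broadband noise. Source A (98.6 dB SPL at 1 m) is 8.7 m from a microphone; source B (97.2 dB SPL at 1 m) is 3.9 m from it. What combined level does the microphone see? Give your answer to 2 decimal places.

86.44 dB SPL

At the listener: L_A = 98.6 − 20·log₁₀(8.7) = 79.810 dB; L_B = 97.2 − 20·log₁₀(3.9) = 85.379 dB.
Combined: 10·log₁₀(10^(79.810/10)+10^(85.379/10)) = 86.44 dB SPL.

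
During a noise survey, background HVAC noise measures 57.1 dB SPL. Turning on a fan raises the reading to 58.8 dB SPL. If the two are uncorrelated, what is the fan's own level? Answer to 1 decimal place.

Background correction is a power subtraction:
L_src = 10·log₁₀(10^(58.8/10) − 10^(57.1/10)) = 10·log₁₀(245700) = 53.9 dB SPL.

53.9 dB SPL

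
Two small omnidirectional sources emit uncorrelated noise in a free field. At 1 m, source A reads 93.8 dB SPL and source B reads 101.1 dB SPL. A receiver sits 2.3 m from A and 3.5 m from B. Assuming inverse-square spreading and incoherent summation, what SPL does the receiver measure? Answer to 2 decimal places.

At the listener: L_A = 93.8 − 20·log₁₀(2.3) = 86.565 dB; L_B = 101.1 − 20·log₁₀(3.5) = 90.219 dB.
Combined: 10·log₁₀(10^(86.565/10)+10^(90.219/10)) = 91.78 dB SPL.

91.78 dB SPL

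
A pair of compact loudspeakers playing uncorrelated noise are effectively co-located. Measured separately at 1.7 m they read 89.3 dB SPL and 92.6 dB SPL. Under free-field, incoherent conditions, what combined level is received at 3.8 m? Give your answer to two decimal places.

87.28 dB SPL

Combined at 1.7 m: 10·log₁₀(10^(89.3/10)+10^(92.6/10)) = 94.266 dB SPL.
Then apply −20·log₁₀(3.8/1.7) = -6.987 dB → 87.28 dB SPL.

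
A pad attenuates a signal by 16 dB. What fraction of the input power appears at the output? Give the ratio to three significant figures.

Power ratio = 10^(dB/10).
10^(-16/10) = 10^(-1.600) = 0.0251.

0.0251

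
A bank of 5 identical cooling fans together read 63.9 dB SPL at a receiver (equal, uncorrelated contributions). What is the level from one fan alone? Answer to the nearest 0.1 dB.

5 equal incoherent sources add 10·log₁₀(5) = 6.99 dB over one source.
L_one = 63.9 − 6.99 = 56.9 dB SPL.

56.9 dB SPL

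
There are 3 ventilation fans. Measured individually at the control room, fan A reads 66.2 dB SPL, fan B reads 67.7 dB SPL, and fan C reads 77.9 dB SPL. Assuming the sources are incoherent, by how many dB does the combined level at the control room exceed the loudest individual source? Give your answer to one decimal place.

0.7 dB

Uncorrelated sources add in intensity (power), not in dB.
L_total = 10·log₁₀(10^(66.2/10) + 10^(67.7/10) + 10^(77.9/10)) = 78.56 dB SPL.
Excess over the loudest (77.9 dB): 78.56 − 77.9 = 0.7 dB.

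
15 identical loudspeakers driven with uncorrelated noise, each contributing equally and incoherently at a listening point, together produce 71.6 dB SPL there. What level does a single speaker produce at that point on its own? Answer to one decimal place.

15 equal incoherent sources add 10·log₁₀(15) = 11.76 dB over one source.
L_one = 71.6 − 11.76 = 59.8 dB SPL.

59.8 dB SPL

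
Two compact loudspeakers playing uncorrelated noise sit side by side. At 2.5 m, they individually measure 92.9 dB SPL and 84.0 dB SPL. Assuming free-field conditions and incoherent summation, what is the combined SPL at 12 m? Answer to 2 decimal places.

79.80 dB SPL

Combined at 2.5 m: 10·log₁₀(10^(92.9/10)+10^(84.0/10)) = 93.426 dB SPL.
Then apply −20·log₁₀(12/2.5) = -13.625 dB → 79.80 dB SPL.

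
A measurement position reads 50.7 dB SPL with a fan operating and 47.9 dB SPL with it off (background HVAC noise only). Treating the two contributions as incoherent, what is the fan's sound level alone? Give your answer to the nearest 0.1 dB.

47.5 dB SPL

Remove the background by subtracting linear intensities:
L_src = 10·log₁₀(10^(50.7/10) − 10^(47.9/10)) = 10·log₁₀(55830) = 47.5 dB SPL.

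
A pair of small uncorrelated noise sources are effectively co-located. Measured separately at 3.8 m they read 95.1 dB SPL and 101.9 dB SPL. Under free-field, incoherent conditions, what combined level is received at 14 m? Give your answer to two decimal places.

91.40 dB SPL

Combined at 3.8 m: 10·log₁₀(10^(95.1/10)+10^(101.9/10)) = 102.724 dB SPL.
Then apply −20·log₁₀(14/3.8) = -11.327 dB → 91.40 dB SPL.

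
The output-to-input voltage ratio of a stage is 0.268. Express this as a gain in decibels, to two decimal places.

Voltage is an amplitude quantity, so gain = 20·log₁₀(V_out/V_in).
20·log₁₀(0.268) = -11.44 dB.

-11.44 dB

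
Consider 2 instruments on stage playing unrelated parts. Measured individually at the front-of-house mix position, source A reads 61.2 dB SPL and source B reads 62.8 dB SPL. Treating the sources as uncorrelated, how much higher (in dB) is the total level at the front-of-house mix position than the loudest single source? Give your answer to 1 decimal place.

2.3 dB

Add the sources as powers (linear), then convert back to dB:
L_total = 10·log₁₀(10^(61.2/10) + 10^(62.8/10)) = 65.08 dB SPL.
Excess over the loudest (62.8 dB): 65.08 − 62.8 = 2.3 dB.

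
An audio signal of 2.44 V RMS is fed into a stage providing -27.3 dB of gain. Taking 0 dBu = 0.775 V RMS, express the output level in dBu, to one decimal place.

-17.3 dBu

Input level: 20·log₁₀(2.44/0.775) = 9.96 dBu.
Output: 9.96 − 27.3 = -17.3 dBu.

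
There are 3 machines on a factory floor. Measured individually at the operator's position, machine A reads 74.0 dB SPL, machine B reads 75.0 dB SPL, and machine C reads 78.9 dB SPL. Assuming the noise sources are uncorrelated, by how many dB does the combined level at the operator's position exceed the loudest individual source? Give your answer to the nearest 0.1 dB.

2.4 dB

Uncorrelated sources add in intensity (power), not in dB.
L_total = 10·log₁₀(10^(74.0/10) + 10^(75.0/10) + 10^(78.9/10)) = 81.28 dB SPL.
Excess over the loudest (78.9 dB): 81.28 − 78.9 = 2.4 dB.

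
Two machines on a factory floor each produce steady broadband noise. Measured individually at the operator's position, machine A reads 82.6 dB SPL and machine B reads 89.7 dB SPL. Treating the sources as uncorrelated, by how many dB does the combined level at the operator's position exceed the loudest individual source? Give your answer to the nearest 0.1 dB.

Incoherent sources sum as intensities:
L_total = 10·log₁₀(10^(82.6/10) + 10^(89.7/10)) = 90.47 dB SPL.
Excess over the loudest (89.7 dB): 90.47 − 89.7 = 0.8 dB.

0.8 dB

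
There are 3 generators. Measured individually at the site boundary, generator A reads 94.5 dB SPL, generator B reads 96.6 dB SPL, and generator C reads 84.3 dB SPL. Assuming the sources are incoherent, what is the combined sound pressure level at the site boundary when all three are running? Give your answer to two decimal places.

98.84 dB SPL

Add the sources as powers (linear), then convert back to dB:
L_total = 10·log₁₀(10^(94.5/10) + 10^(96.6/10) + 10^(84.3/10)) = 10·log₁₀(7658000000) = 98.84 dB SPL.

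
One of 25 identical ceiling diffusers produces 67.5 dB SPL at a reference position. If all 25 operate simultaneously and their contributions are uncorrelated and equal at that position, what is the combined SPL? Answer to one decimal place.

81.5 dB SPL

25 equal incoherent sources raise the level by 10·log₁₀(25) = 13.98 dB.
L_total = 67.5 + 13.98 = 81.5 dB SPL.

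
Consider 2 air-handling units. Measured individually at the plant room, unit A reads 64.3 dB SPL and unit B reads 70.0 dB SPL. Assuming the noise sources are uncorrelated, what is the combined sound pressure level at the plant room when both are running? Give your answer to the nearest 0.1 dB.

Add the sources as powers (linear), then convert back to dB:
L_total = 10·log₁₀(10^(64.3/10) + 10^(70.0/10)) = 10·log₁₀(12690000) = 71.0 dB SPL.

71.0 dB SPL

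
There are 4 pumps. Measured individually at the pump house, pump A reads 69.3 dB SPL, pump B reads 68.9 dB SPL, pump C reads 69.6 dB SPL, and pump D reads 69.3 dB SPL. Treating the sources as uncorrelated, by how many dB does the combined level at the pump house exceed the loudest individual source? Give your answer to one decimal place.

5.7 dB

Incoherent sources sum as intensities:
L_total = 10·log₁₀(10^(69.3/10) + 10^(68.9/10) + 10^(69.6/10) + 10^(69.3/10)) = 75.30 dB SPL.
Excess over the loudest (69.6 dB): 75.30 − 69.6 = 5.7 dB.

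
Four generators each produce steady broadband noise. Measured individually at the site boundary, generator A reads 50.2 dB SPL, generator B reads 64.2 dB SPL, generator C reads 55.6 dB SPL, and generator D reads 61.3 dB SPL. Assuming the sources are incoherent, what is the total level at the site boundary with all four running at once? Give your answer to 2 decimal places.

Add the sources as powers (linear), then convert back to dB:
L_total = 10·log₁₀(10^(50.2/10) + 10^(64.2/10) + 10^(55.6/10) + 10^(61.3/10)) = 10·log₁₀(4447000) = 66.48 dB SPL.

66.48 dB SPL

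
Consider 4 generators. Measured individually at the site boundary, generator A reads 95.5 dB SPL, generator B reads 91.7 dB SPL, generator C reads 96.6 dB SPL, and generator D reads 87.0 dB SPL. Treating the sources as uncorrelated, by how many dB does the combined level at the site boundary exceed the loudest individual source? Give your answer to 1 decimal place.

Uncorrelated sources add in intensity (power), not in dB.
L_total = 10·log₁₀(10^(95.5/10) + 10^(91.7/10) + 10^(96.6/10) + 10^(87.0/10)) = 100.04 dB SPL.
Excess over the loudest (96.6 dB): 100.04 − 96.6 = 3.4 dB.

3.4 dB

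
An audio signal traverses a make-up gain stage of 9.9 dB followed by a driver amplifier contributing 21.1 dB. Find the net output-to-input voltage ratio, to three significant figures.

35.5

Net gain = 9.9 + 21.1 = 31.0 dB.
Voltage ratio = 10^(31.0/20) = 35.5.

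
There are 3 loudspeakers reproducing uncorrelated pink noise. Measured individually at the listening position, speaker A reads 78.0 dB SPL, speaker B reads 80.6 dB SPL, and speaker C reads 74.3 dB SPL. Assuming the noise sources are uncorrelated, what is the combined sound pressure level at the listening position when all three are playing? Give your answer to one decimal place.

83.1 dB SPL

Add the sources as powers (linear), then convert back to dB:
L_total = 10·log₁₀(10^(78.0/10) + 10^(80.6/10) + 10^(74.3/10)) = 10·log₁₀(204800000) = 83.1 dB SPL.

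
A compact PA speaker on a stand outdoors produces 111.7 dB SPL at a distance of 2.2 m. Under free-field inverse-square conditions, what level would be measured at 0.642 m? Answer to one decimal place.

122.4 dB SPL

Inverse-square spreading gives ΔL = −20·log₁₀(d₂/d₁).
ΔL = −20·log₁₀(0.642/2.2) = 10.70 dB, so L₂ = 111.7 + (10.70) = 122.4 dB SPL.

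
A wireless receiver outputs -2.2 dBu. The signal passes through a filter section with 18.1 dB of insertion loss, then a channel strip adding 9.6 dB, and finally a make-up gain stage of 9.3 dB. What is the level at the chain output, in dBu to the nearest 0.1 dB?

-1.4 dBu

Gain stages sum in dB:
-2.2 − 18.1 + 9.6 + 9.3 = -1.4 dBu.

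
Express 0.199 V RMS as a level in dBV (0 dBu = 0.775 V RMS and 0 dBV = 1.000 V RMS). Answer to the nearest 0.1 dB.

-14.0 dBV

dBV = 20·log₁₀(V / 1.000 V).
20·log₁₀(0.199/1.000) = -14.0 dBV.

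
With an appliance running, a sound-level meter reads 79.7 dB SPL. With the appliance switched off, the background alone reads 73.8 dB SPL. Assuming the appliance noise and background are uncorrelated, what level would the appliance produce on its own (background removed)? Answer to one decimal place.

78.4 dB SPL

Remove the background by subtracting linear intensities:
L_src = 10·log₁₀(10^(79.7/10) − 10^(73.8/10)) = 10·log₁₀(69340000) = 78.4 dB SPL.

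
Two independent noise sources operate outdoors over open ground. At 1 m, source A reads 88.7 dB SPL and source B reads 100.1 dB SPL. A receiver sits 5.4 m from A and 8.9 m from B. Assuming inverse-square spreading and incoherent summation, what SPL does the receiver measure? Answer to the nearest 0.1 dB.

At the listener: L_A = 88.7 − 20·log₁₀(5.4) = 74.05 dB; L_B = 100.1 − 20·log₁₀(8.9) = 81.11 dB.
Combined: 10·log₁₀(10^(74.05/10)+10^(81.11/10)) = 81.9 dB SPL.

81.9 dB SPL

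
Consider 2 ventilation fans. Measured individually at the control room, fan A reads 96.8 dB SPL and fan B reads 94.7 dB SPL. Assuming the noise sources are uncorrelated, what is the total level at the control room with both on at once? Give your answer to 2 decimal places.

Add the sources as powers (linear), then convert back to dB:
L_total = 10·log₁₀(10^(96.8/10) + 10^(94.7/10)) = 10·log₁₀(7738000000) = 98.89 dB SPL.

98.89 dB SPL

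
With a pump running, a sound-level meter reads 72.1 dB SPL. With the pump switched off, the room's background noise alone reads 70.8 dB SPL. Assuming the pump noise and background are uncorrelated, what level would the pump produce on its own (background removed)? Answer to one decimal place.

66.2 dB SPL

Subtract intensities: L_src = 10·log₁₀(10^(L_total/10) − 10^(L_bg/10)).
L_src = 10·log₁₀(10^(72.1/10) − 10^(70.8/10)) = 10·log₁₀(4195000) = 66.2 dB SPL.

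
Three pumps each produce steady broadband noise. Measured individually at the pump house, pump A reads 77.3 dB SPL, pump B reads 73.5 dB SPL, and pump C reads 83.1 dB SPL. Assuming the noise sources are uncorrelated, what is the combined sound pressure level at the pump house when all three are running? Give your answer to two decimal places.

84.48 dB SPL

Add the sources as powers (linear), then convert back to dB:
L_total = 10·log₁₀(10^(77.3/10) + 10^(73.5/10) + 10^(83.1/10)) = 10·log₁₀(280300000) = 84.48 dB SPL.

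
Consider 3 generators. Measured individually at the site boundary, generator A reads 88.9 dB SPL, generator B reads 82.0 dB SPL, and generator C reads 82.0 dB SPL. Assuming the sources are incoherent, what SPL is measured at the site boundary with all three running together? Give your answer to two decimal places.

Add the sources as powers (linear), then convert back to dB:
L_total = 10·log₁₀(10^(88.9/10) + 10^(82.0/10) + 10^(82.0/10)) = 10·log₁₀(1093000000) = 90.39 dB SPL.

90.39 dB SPL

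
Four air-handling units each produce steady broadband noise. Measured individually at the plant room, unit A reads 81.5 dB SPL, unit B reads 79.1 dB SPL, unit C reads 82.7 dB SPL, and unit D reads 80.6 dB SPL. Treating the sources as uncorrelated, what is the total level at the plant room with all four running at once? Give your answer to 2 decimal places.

87.19 dB SPL

Uncorrelated sources add in intensity (power), not in dB.
L_total = 10·log₁₀(10^(81.5/10) + 10^(79.1/10) + 10^(82.7/10) + 10^(80.6/10)) = 10·log₁₀(523600000) = 87.19 dB SPL.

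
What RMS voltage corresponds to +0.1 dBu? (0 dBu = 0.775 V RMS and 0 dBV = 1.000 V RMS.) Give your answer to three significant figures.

V = 0.775 V × 10^(+0.1/20).
= 0.775 × 1.012 = 0.784 V.

0.784 V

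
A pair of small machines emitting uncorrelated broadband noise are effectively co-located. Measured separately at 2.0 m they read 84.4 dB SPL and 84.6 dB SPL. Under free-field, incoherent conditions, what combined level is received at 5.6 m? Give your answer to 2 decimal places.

Combined at 2.0 m: 10·log₁₀(10^(84.4/10)+10^(84.6/10)) = 87.511 dB SPL.
Then apply −20·log₁₀(5.6/2.0) = -8.943 dB → 78.57 dB SPL.

78.57 dB SPL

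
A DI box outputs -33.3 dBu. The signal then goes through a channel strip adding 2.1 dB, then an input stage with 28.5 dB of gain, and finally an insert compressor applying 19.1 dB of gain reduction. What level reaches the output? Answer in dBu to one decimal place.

Gain stages sum in dB:
-33.3 + 2.1 + 28.5 − 19.1 = -21.8 dBu.

-21.8 dBu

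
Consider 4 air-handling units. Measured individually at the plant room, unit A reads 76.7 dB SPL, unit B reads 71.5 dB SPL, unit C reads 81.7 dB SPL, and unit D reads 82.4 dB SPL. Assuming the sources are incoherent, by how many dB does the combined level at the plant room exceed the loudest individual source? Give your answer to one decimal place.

3.4 dB

Uncorrelated sources add in intensity (power), not in dB.
L_total = 10·log₁₀(10^(76.7/10) + 10^(71.5/10) + 10^(81.7/10) + 10^(82.4/10)) = 85.83 dB SPL.
Excess over the loudest (82.4 dB): 85.83 − 82.4 = 3.4 dB.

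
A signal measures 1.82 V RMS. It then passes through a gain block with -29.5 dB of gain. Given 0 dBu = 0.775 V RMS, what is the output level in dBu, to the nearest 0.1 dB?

Input level: 20·log₁₀(1.82/0.775) = 7.42 dBu.
Output: 7.42 − 29.5 = -22.1 dBu.

-22.1 dBu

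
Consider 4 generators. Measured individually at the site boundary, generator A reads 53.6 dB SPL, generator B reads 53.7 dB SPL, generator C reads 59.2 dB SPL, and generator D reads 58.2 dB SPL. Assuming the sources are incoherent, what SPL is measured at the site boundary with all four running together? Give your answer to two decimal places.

62.91 dB SPL

Uncorrelated sources add in intensity (power), not in dB.
L_total = 10·log₁₀(10^(53.6/10) + 10^(53.7/10) + 10^(59.2/10) + 10^(58.2/10)) = 10·log₁₀(1956000) = 62.91 dB SPL.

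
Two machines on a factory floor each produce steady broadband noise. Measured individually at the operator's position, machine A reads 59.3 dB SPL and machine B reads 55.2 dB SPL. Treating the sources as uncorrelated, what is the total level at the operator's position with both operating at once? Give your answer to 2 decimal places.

60.73 dB SPL

Incoherent sources sum as intensities:
L_total = 10·log₁₀(10^(59.3/10) + 10^(55.2/10)) = 10·log₁₀(1182000) = 60.73 dB SPL.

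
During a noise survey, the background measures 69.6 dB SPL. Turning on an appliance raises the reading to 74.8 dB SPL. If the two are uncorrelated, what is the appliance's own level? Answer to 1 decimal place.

73.2 dB SPL

Subtract intensities: L_src = 10·log₁₀(10^(L_total/10) − 10^(L_bg/10)).
L_src = 10·log₁₀(10^(74.8/10) − 10^(69.6/10)) = 10·log₁₀(21080000) = 73.2 dB SPL.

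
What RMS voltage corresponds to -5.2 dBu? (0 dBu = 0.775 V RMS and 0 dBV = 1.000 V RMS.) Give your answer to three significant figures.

0.426 V

V = 0.775 V × 10^(-5.2/20).
= 0.775 × 0.5495 = 0.426 V.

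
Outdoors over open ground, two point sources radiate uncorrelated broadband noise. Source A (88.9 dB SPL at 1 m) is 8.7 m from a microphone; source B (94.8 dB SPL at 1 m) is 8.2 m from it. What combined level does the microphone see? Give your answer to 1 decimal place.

At the listener: L_A = 88.9 − 20·log₁₀(8.7) = 70.11 dB; L_B = 94.8 − 20·log₁₀(8.2) = 76.52 dB.
Combined: 10·log₁₀(10^(70.11/10)+10^(76.52/10)) = 77.4 dB SPL.

77.4 dB SPL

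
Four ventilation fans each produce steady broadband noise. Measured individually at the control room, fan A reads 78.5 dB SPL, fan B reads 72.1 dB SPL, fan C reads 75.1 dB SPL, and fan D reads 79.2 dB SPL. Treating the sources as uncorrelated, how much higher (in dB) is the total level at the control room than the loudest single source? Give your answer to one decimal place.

3.9 dB

Incoherent sources sum as intensities:
L_total = 10·log₁₀(10^(78.5/10) + 10^(72.1/10) + 10^(75.1/10) + 10^(79.2/10)) = 83.07 dB SPL.
Excess over the loudest (79.2 dB): 83.07 − 79.2 = 3.9 dB.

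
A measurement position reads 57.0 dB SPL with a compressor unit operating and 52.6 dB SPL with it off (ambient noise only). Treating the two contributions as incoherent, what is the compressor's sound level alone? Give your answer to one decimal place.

Remove the background by subtracting linear intensities:
L_src = 10·log₁₀(10^(57.0/10) − 10^(52.6/10)) = 10·log₁₀(319200) = 55.0 dB SPL.

55.0 dB SPL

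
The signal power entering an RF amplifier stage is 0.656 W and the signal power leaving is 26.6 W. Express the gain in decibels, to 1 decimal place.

Power ratio → dB uses the 10·log₁₀ form:
10·log₁₀(26.6/0.656) = 10·log₁₀(40.55) = 16.1 dB.

16.1 dB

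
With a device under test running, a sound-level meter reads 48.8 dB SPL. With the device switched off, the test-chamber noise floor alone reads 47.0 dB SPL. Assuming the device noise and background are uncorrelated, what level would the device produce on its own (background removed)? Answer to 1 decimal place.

Subtract intensities: L_src = 10·log₁₀(10^(L_total/10) − 10^(L_bg/10)).
L_src = 10·log₁₀(10^(48.8/10) − 10^(47.0/10)) = 10·log₁₀(25740) = 44.1 dB SPL.

44.1 dB SPL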